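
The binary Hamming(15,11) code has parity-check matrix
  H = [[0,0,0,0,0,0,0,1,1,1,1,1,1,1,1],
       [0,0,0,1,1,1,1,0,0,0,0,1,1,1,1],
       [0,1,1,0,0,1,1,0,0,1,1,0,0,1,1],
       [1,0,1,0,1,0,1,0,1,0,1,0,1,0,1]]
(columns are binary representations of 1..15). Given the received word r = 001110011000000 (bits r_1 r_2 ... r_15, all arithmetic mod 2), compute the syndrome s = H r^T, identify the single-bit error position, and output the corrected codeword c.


s = (0, 0, 1, 1)^T, error position = 3, corrected codeword c = 000110011000000

Compute s = H r^T mod 2 one row at a time:
  s_1 = 1 + 1 + 0 + 0 + 0 + 0 + 0 + 0 = 2 ≡ 0 (mod 2).
  s_2 = 1 + 1 + 0 + 0 + 0 + 0 + 0 + 0 = 2 ≡ 0 (mod 2).
  s_3 = 0 + 1 + 0 + 0 + 0 + 0 + 0 + 0 = 1 ≡ 1 (mod 2).
  s_4 = 0 + 1 + 1 + 0 + 1 + 0 + 0 + 0 = 3 ≡ 1 (mod 2).
s = (0, 0, 1, 1)^T — this equals column 3 of H (binary 0011), so error is at position 3.
Correct: flip bit 3 of r = 001110011000000 to get c = 000110011000000.


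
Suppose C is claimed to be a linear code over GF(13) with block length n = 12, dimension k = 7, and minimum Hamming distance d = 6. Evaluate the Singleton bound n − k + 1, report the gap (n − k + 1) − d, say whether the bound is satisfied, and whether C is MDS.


Singleton RHS = n − k + 1 = 6, slack = 0, bound satisfied, MDS.

Singleton bound: d ≤ n − k + 1.
Here n = 12, k = 7, so n − k + 1 = 6.
Given d = 6, check d ≤ 6: YES.
Slack = (n − k + 1) − d = 0.
The code is MDS (slack = 0).
Description: the claimed parameters are [12, 7, 6]_13; such a code would be MDS (meets Singleton bound).


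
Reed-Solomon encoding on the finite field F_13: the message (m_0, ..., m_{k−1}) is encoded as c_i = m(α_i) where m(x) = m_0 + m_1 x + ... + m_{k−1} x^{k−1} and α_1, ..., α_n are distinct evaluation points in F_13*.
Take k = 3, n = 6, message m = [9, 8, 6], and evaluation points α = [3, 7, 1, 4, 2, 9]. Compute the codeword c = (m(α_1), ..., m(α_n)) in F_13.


c = [9, 8, 10, 7, 10, 8]

Message polynomial: m(x) = 9 + 8·x + 6·x^2 (mod 13).
For each evaluation point α_i, compute m(α_i) mod 13:
  α_1 = 3: Horner steps 6 → 0 → 9, so m(3) = 9.
  α_2 = 7: Horner steps 6 → 11 → 8, so m(7) = 8.
  α_3 = 1: Horner steps 6 → 1 → 10, so m(1) = 10.
  α_4 = 4: Horner steps 6 → 6 → 7, so m(4) = 7.
  α_5 = 2: Horner steps 6 → 7 → 10, so m(2) = 10.
  α_6 = 9: Horner steps 6 → 10 → 8, so m(9) = 8.
Codeword c = [9, 8, 10, 7, 10, 8] ∈ F_13^6.


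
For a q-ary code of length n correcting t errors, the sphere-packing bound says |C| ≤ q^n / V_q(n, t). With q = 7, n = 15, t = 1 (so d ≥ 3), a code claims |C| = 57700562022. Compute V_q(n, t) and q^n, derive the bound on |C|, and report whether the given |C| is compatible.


V_q(n, t) = 91, q^n = 4747561509943, Hamming bound = 52171005603, |C| = 57700562022 > bound (violated).

Step 1: Compute V_q(n, t) = Σ_{j=0}^1 C(n, j) (q−1)^j.
  j = 0: C(15,0)·(6)^0 = 1·1 = 1.
  j = 1: C(15,1)·(6)^1 = 15·6 = 90.
  V_q(n, t) = 1 + 90 = 91.
Step 2: q^n = 7^15 = 4747561509943.
Step 3: Hamming bound ⌊q^n / V_q(n,t)⌋ = ⌊4747561509943/91⌋ = 52171005603.
Step 4: Compare |C| = 57700562022 to 52171005603: violated.
The claimed |C| lies above the Hamming bound, so no 7-ary code of length 15 with d ≥ 3 can have 57700562022 codewords.


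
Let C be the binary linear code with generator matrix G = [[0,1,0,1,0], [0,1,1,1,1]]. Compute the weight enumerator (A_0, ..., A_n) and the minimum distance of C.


Weight distribution: A_0 = 1, A_2 = 2, A_4 = 1. Minimum distance d = 2.

Enumerate all 2^2 = 4 messages m ∈ F_2^2.
For each, compute codeword c = mG in F_2^5, then tally its weight.
  m = 00 → c = 00000, weight = 0.
  m = 10 → c = 01010, weight = 2.
  m = 01 → c = 01111, weight = 4.
  m = 11 → c = 00101, weight = 2.
Tally weights:
  weight 0: 1 codewords.
  weight 2: 2 codewords.
  weight 4: 1 codewords.
Minimum distance d = smallest w > 0 with A_w > 0 = 2.
Sanity: Σ A_w = 4 = 2^2 = 4 ✓.


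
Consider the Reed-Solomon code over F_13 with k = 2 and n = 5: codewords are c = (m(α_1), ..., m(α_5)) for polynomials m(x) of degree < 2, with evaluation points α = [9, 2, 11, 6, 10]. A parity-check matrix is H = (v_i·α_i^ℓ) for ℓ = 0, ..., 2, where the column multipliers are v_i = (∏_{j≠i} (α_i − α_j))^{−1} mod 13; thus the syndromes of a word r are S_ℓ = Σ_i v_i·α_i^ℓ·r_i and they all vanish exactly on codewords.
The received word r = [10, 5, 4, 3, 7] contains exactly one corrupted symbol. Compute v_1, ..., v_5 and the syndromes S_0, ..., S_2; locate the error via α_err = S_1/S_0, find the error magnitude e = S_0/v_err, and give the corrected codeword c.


S = (7, 3, 5), error at position 4, error magnitude e = 10, c = [10, 5, 4, 6, 7].

Step 1: column multipliers v_i = (∏_{j≠i}(α_i − α_j))^{−1} mod 13.
  i = 1 (α = 9): (9−2)(9−11)(9−6)(9−10) = 7·(−2)·3·(−1) = 42 ≡ 3, so v_1 = 3^{−1} = 9 (mod 13).
  i = 2 (α = 2): (2−9)(2−11)(2−6)(2−10) = (−7)·(−9)·(−4)·(−8) = 2016 ≡ 1, so v_2 = 1^{−1} = 1 (mod 13).
  i = 3 (α = 11): (11−9)(11−2)(11−6)(11−10) = 2·9·5·1 = 90 ≡ 12, so v_3 = 12^{−1} = 12 (mod 13).
  i = 4 (α = 6): (6−9)(6−2)(6−11)(6−10) = (−3)·4·(−5)·(−4) = −240 ≡ 7, so v_4 = 7^{−1} = 2 (mod 13).
  i = 5 (α = 10): (10−9)(10−2)(10−11)(10−6) = 1·8·(−1)·4 = −32 ≡ 7, so v_5 = 7^{−1} = 2 (mod 13).
  v = [9, 1, 12, 2, 2].
Step 2: syndromes of r = [10, 5, 4, 3, 7] (all sums mod 13).
  S_0 = Σ v_i r_i = 9·10 + 1·5 + 12·4 + 2·3 + 2·7 = 163 ≡ 7.
  S_1 = Σ v_i α_i r_i = 9·9·10 + 1·2·5 + 12·11·4 + 2·6·3 + 2·10·7 = 1524 ≡ 3.
  α_i^2 mod 13 = [3, 4, 4, 10, 9].
  S_2 = Σ v_i α_i^2 r_i = 9·3·10 + 1·4·5 + 12·4·4 + 2·10·3 + 2·9·7 = 668 ≡ 5.
  S = (7, 3, 5) ≠ 0, so r is not a codeword (an error is present).
Step 3: locate the error. For a single error e at position i, S_ℓ = v_i·e·α_i^ℓ, so α_err = S_1/S_0.
  S_0^{−1} = 7^{−1} = 2 (mod 13), so α_err = 3·2 = 6 ≡ 6 = α_4. Error position i = 4.
  Consistency check: S_2/S_1 = 5·9 = 45 ≡ 6 = α_err ✓ (single-error assumption holds).
Step 4: error magnitude e = S_0/v_4 = S_0·∏_{j≠4}(α_4 − α_j) = 7·7 = 49 ≡ 10 (mod 13).
Step 5: correct position 4: c_4 = r_4 − e = 3 − 10 ≡ 6 (mod 13). Hence c = [10, 5, 4, 6, 7].
  Check: interpolating c through the α_i gives m(x) = 11 + 10·x (degree < 2) with m(α_i) = c_i for every i, so c is indeed a codeword.


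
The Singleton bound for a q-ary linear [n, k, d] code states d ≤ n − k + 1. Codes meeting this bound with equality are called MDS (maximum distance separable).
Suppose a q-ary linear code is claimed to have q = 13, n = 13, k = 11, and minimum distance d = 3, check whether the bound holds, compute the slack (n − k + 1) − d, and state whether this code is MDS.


Singleton RHS = n − k + 1 = 3, slack = 0, bound satisfied, MDS.

Singleton bound: d ≤ n − k + 1.
Here n = 13, k = 11, so n − k + 1 = 3.
Given d = 3, check d ≤ 3: YES.
Slack = (n − k + 1) − d = 0.
The code is MDS (slack = 0).
Description: the claimed parameters are [13, 11, 3]_13; such a code would be MDS (meets Singleton bound).


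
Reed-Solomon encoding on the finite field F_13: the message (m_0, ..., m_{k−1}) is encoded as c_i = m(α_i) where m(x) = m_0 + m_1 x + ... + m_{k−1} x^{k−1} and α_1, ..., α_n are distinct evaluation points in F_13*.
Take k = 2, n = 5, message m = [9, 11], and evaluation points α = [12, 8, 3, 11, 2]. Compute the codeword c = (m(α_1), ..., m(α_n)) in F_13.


c = [11, 6, 3, 0, 5]

Message polynomial: m(x) = 9 + 11·x (mod 13).
For each evaluation point α_i, compute m(α_i) mod 13:
  α_1 = 12: Horner steps 11 → 11, so m(12) = 11.
  α_2 = 8: Horner steps 11 → 6, so m(8) = 6.
  α_3 = 3: Horner steps 11 → 3, so m(3) = 3.
  α_4 = 11: Horner steps 11 → 0, so m(11) = 0.
  α_5 = 2: Horner steps 11 → 5, so m(2) = 5.
Codeword c = [11, 6, 3, 0, 5] ∈ F_13^5.


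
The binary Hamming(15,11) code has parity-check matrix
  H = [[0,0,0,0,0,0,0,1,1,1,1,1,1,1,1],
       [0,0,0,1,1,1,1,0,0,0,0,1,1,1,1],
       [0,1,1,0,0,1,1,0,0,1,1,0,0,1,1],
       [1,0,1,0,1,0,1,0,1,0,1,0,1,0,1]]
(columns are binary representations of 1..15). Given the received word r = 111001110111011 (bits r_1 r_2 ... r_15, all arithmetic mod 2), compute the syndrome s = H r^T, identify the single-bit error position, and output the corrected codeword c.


s = (0, 1, 0, 1)^T, error position = 5, corrected codeword c = 111011110111011

Compute s = H r^T mod 2 one row at a time:
  s_1 = 1 + 0 + 1 + 1 + 1 + 0 + 1 + 1 = 6 ≡ 0 (mod 2).
  s_2 = 0 + 0 + 1 + 1 + 1 + 0 + 1 + 1 = 5 ≡ 1 (mod 2).
  s_3 = 1 + 1 + 1 + 1 + 1 + 1 + 1 + 1 = 8 ≡ 0 (mod 2).
  s_4 = 1 + 1 + 0 + 1 + 0 + 1 + 0 + 1 = 5 ≡ 1 (mod 2).
s = (0, 1, 0, 1)^T — this equals column 5 of H (binary 0101), so error is at position 5.
Correct: flip bit 5 of r = 111001110111011 to get c = 111011110111011.


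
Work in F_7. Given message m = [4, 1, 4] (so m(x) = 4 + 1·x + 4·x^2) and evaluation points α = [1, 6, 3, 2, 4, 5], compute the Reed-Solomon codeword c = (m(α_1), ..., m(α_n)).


c = [2, 0, 1, 1, 2, 4]

Message polynomial: m(x) = 4 + 1·x + 4·x^2 (mod 7).
For each evaluation point α_i, compute m(α_i) mod 7:
  α_1 = 1: Horner steps 4 → 5 → 2, so m(1) = 2.
  α_2 = 6: Horner steps 4 → 4 → 0, so m(6) = 0.
  α_3 = 3: Horner steps 4 → 6 → 1, so m(3) = 1.
  α_4 = 2: Horner steps 4 → 2 → 1, so m(2) = 1.
  α_5 = 4: Horner steps 4 → 3 → 2, so m(4) = 2.
  α_6 = 5: Horner steps 4 → 0 → 4, so m(5) = 4.
Codeword c = [2, 0, 1, 1, 2, 4] ∈ F_7^6.


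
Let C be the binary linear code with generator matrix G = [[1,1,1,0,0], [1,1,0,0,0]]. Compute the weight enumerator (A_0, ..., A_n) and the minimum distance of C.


Weight distribution: A_0 = 1, A_1 = 1, A_2 = 1, A_3 = 1. Minimum distance d = 1.

Enumerate all 2^2 = 4 messages m ∈ F_2^2.
For each, compute codeword c = mG in F_2^5, then tally its weight.
  m = 00 → c = 00000, weight = 0.
  m = 10 → c = 11100, weight = 3.
  m = 01 → c = 11000, weight = 2.
  m = 11 → c = 00100, weight = 1.
Tally weights:
  weight 0: 1 codewords.
  weight 1: 1 codewords.
  weight 2: 1 codewords.
  weight 3: 1 codewords.
Minimum distance d = smallest w > 0 with A_w > 0 = 1.
Sanity: Σ A_w = 4 = 2^2 = 4 ✓.


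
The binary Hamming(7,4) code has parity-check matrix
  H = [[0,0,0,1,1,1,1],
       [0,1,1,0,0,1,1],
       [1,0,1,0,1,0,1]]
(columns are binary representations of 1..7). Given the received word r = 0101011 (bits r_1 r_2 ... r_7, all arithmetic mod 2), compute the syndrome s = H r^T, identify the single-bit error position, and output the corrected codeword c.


s = (1, 1, 1)^T, error position = 7, corrected codeword c = 0101010

Compute s = H r^T mod 2 one row at a time:
  s_1 = 1 + 0 + 1 + 1 = 3 ≡ 1 (mod 2).
  s_2 = 1 + 0 + 1 + 1 = 3 ≡ 1 (mod 2).
  s_3 = 0 + 0 + 0 + 1 = 1 ≡ 1 (mod 2).
s = (1, 1, 1)^T — this equals column 7 of H (binary 111), so error is at position 7.
Correct: flip bit 7 of r = 0101011 to get c = 0101010.


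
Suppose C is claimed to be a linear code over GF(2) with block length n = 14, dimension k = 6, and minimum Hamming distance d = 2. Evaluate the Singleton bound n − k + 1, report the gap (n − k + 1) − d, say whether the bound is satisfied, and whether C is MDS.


Singleton RHS = n − k + 1 = 9, slack = 7, bound satisfied, not MDS.

Singleton bound: d ≤ n − k + 1.
Here n = 14, k = 6, so n − k + 1 = 9.
Given d = 2, check d ≤ 9: YES.
Slack = (n − k + 1) − d = 7.
The code is NOT MDS (slack = 7 > 0).
Description: the claimed parameters are [14, 6, 2]_2; such a code would be non-MDS.


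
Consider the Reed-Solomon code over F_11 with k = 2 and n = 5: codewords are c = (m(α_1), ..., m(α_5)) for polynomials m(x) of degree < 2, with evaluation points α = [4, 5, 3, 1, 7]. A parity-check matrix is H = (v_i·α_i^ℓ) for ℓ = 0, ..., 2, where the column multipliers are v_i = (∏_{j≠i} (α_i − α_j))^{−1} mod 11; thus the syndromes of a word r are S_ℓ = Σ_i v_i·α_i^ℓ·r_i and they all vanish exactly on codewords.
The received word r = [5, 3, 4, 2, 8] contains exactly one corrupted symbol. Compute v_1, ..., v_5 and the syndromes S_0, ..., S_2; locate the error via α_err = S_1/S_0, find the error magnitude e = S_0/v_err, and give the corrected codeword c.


S = (5, 3, 4), error at position 2, error magnitude e = 8, c = [5, 6, 4, 2, 8].

Step 1: column multipliers v_i = (∏_{j≠i}(α_i − α_j))^{−1} mod 11.
  i = 1 (α = 4): (4−5)(4−3)(4−1)(4−7) = (−1)·1·3·(−3) = 9 ≡ 9, so v_1 = 9^{−1} = 5 (mod 11).
  i = 2 (α = 5): (5−4)(5−3)(5−1)(5−7) = 1·2·4·(−2) = −16 ≡ 6, so v_2 = 6^{−1} = 2 (mod 11).
  i = 3 (α = 3): (3−4)(3−5)(3−1)(3−7) = (−1)·(−2)·2·(−4) = −16 ≡ 6, so v_3 = 6^{−1} = 2 (mod 11).
  i = 4 (α = 1): (1−4)(1−5)(1−3)(1−7) = (−3)·(−4)·(−2)·(−6) = 144 ≡ 1, so v_4 = 1^{−1} = 1 (mod 11).
  i = 5 (α = 7): (7−4)(7−5)(7−3)(7−1) = 3·2·4·6 = 144 ≡ 1, so v_5 = 1^{−1} = 1 (mod 11).
  v = [5, 2, 2, 1, 1].
Step 2: syndromes of r = [5, 3, 4, 2, 8] (all sums mod 11).
  S_0 = Σ v_i r_i = 5·5 + 2·3 + 2·4 + 1·2 + 1·8 = 49 ≡ 5.
  S_1 = Σ v_i α_i r_i = 5·4·5 + 2·5·3 + 2·3·4 + 1·1·2 + 1·7·8 = 212 ≡ 3.
  α_i^2 mod 11 = [5, 3, 9, 1, 5].
  S_2 = Σ v_i α_i^2 r_i = 5·5·5 + 2·3·3 + 2·9·4 + 1·1·2 + 1·5·8 = 257 ≡ 4.
  S = (5, 3, 4) ≠ 0, so r is not a codeword (an error is present).
Step 3: locate the error. For a single error e at position i, S_ℓ = v_i·e·α_i^ℓ, so α_err = S_1/S_0.
  S_0^{−1} = 5^{−1} = 9 (mod 11), so α_err = 3·9 = 27 ≡ 5 = α_2. Error position i = 2.
  Consistency check: S_2/S_1 = 4·4 = 16 ≡ 5 = α_err ✓ (single-error assumption holds).
Step 4: error magnitude e = S_0/v_2 = S_0·∏_{j≠2}(α_2 − α_j) = 5·6 = 30 ≡ 8 (mod 11).
Step 5: correct position 2: c_2 = r_2 − e = 3 − 8 ≡ 6 (mod 11). Hence c = [5, 6, 4, 2, 8].
  Check: interpolating c through the α_i gives m(x) = 1 + 1·x (degree < 2) with m(α_i) = c_i for every i, so c is indeed a codeword.


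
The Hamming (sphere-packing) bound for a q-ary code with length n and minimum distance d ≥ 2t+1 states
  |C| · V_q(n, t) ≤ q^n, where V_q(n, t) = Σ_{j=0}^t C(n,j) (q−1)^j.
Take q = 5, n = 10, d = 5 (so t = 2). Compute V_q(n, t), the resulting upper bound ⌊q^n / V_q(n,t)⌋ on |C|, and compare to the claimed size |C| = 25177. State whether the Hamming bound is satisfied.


V_q(n, t) = 761, q^n = 9765625, Hamming bound = 12832, |C| = 25177 > bound (violated).

Step 1: Compute V_q(n, t) = Σ_{j=0}^2 C(n, j) (q−1)^j.
  j = 0: C(10,0)·(4)^0 = 1·1 = 1.
  j = 1: C(10,1)·(4)^1 = 10·4 = 40.
  j = 2: C(10,2)·(4)^2 = 45·16 = 720.
  V_q(n, t) = 1 + 40 + 720 = 761.
Step 2: q^n = 5^10 = 9765625.
Step 3: Hamming bound ⌊q^n / V_q(n,t)⌋ = ⌊9765625/761⌋ = 12832.
Step 4: Compare |C| = 25177 to 12832: violated.
The claimed |C| lies above the Hamming bound, so no 5-ary code of length 10 with d ≥ 5 can have 25177 codewords.


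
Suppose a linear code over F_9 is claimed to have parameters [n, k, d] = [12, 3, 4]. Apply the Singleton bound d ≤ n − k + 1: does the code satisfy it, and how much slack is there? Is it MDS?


Singleton RHS = n − k + 1 = 10, slack = 6, bound satisfied, not MDS.

Singleton bound: d ≤ n − k + 1.
Here n = 12, k = 3, so n − k + 1 = 10.
Given d = 4, check d ≤ 10: YES.
Slack = (n − k + 1) − d = 6.
The code is NOT MDS (slack = 6 > 0).
Description: the claimed parameters are [12, 3, 4]_9; such a code would be non-MDS.


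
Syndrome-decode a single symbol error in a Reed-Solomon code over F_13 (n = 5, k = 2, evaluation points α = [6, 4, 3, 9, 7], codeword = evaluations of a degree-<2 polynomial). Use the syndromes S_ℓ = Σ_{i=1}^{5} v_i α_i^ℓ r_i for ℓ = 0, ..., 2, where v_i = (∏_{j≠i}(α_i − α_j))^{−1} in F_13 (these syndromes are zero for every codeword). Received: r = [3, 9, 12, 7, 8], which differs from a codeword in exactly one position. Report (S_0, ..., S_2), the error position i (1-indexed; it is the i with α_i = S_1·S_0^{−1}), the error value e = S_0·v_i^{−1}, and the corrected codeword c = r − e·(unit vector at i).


S = (4, 2, 1), error at position 5, error magnitude e = 8, c = [3, 9, 12, 7, 0].

Step 1: column multipliers v_i = (∏_{j≠i}(α_i − α_j))^{−1} mod 13.
  i = 1 (α = 6): (6−4)(6−3)(6−9)(6−7) = 2·3·(−3)·(−1) = 18 ≡ 5, so v_1 = 5^{−1} = 8 (mod 13).
  i = 2 (α = 4): (4−6)(4−3)(4−9)(4−7) = (−2)·1·(−5)·(−3) = −30 ≡ 9, so v_2 = 9^{−1} = 3 (mod 13).
  i = 3 (α = 3): (3−6)(3−4)(3−9)(3−7) = (−3)·(−1)·(−6)·(−4) = 72 ≡ 7, so v_3 = 7^{−1} = 2 (mod 13).
  i = 4 (α = 9): (9−6)(9−4)(9−3)(9−7) = 3·5·6·2 = 180 ≡ 11, so v_4 = 11^{−1} = 6 (mod 13).
  i = 5 (α = 7): (7−6)(7−4)(7−3)(7−9) = 1·3·4·(−2) = −24 ≡ 2, so v_5 = 2^{−1} = 7 (mod 13).
  v = [8, 3, 2, 6, 7].
Step 2: syndromes of r = [3, 9, 12, 7, 8] (all sums mod 13).
  S_0 = Σ v_i r_i = 8·3 + 3·9 + 2·12 + 6·7 + 7·8 = 173 ≡ 4.
  S_1 = Σ v_i α_i r_i = 8·6·3 + 3·4·9 + 2·3·12 + 6·9·7 + 7·7·8 = 1094 ≡ 2.
  α_i^2 mod 13 = [10, 3, 9, 3, 10].
  S_2 = Σ v_i α_i^2 r_i = 8·10·3 + 3·3·9 + 2·9·12 + 6·3·7 + 7·10·8 = 1223 ≡ 1.
  S = (4, 2, 1) ≠ 0, so r is not a codeword (an error is present).
Step 3: locate the error. For a single error e at position i, S_ℓ = v_i·e·α_i^ℓ, so α_err = S_1/S_0.
  S_0^{−1} = 4^{−1} = 10 (mod 13), so α_err = 2·10 = 20 ≡ 7 = α_5. Error position i = 5.
  Consistency check: S_2/S_1 = 1·7 = 7 ≡ 7 = α_err ✓ (single-error assumption holds).
Step 4: error magnitude e = S_0/v_5 = S_0·∏_{j≠5}(α_5 − α_j) = 4·2 = 8 ≡ 8 (mod 13).
Step 5: correct position 5: c_5 = r_5 − e = 8 − 8 ≡ 0 (mod 13). Hence c = [3, 9, 12, 7, 0].
  Check: interpolating c through the α_i gives m(x) = 8 + 10·x (degree < 2) with m(α_i) = c_i for every i, so c is indeed a codeword.


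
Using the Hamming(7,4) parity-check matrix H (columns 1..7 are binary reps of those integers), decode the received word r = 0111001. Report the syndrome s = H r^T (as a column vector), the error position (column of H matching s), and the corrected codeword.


s = (0, 1, 0)^T, error position = 2, corrected codeword c = 0011001

Compute s = H r^T mod 2 one row at a time:
  s_1 = 1 + 0 + 0 + 1 = 2 ≡ 0 (mod 2).
  s_2 = 1 + 1 + 0 + 1 = 3 ≡ 1 (mod 2).
  s_3 = 0 + 1 + 0 + 1 = 2 ≡ 0 (mod 2).
s = (0, 1, 0)^T — this equals column 2 of H (binary 010), so error is at position 2.
Correct: flip bit 2 of r = 0111001 to get c = 0011001.


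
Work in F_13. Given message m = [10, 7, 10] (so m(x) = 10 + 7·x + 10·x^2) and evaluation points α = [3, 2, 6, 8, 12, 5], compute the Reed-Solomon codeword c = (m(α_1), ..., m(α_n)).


c = [4, 12, 9, 4, 0, 9]

Message polynomial: m(x) = 10 + 7·x + 10·x^2 (mod 13).
For each evaluation point α_i, compute m(α_i) mod 13:
  α_1 = 3: Horner steps 10 → 11 → 4, so m(3) = 4.
  α_2 = 2: Horner steps 10 → 1 → 12, so m(2) = 12.
  α_3 = 6: Horner steps 10 → 2 → 9, so m(6) = 9.
  α_4 = 8: Horner steps 10 → 9 → 4, so m(8) = 4.
  α_5 = 12: Horner steps 10 → 10 → 0, so m(12) = 0.
  α_6 = 5: Horner steps 10 → 5 → 9, so m(5) = 9.
Codeword c = [4, 12, 9, 4, 0, 9] ∈ F_13^6.


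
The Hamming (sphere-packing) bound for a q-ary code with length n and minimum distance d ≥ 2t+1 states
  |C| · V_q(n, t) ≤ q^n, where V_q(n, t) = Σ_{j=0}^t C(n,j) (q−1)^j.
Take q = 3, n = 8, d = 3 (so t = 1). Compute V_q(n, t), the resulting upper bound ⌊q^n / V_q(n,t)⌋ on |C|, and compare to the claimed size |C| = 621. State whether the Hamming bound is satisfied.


V_q(n, t) = 17, q^n = 6561, Hamming bound = 385, |C| = 621 > bound (violated).

Step 1: Compute V_q(n, t) = Σ_{j=0}^1 C(n, j) (q−1)^j.
  j = 0: C(8,0)·(2)^0 = 1·1 = 1.
  j = 1: C(8,1)·(2)^1 = 8·2 = 16.
  V_q(n, t) = 1 + 16 = 17.
Step 2: q^n = 3^8 = 6561.
Step 3: Hamming bound ⌊q^n / V_q(n,t)⌋ = ⌊6561/17⌋ = 385.
Step 4: Compare |C| = 621 to 385: violated.
The claimed |C| lies above the Hamming bound, so no 3-ary code of length 8 with d ≥ 3 can have 621 codewords.


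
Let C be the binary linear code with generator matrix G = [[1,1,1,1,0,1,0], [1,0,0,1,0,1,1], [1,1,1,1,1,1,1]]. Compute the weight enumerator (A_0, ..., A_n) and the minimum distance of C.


Weight distribution: A_0 = 1, A_2 = 1, A_3 = 2, A_4 = 2, A_5 = 1, A_7 = 1. Minimum distance d = 2.

Enumerate all 2^3 = 8 messages m ∈ F_2^3.
For each, compute codeword c = mG in F_2^7, then tally its weight.
  m = 000 → c = 0000000, weight = 0.
  m = 100 → c = 1111010, weight = 5.
  m = 010 → c = 1001011, weight = 4.
  m = 110 → c = 0110001, weight = 3.
  m = 001 → c = 1111111, weight = 7.
  m = 101 → c = 0000101, weight = 2.
  m = 011 → c = 0110100, weight = 3.
  m = 111 → c = 1001110, weight = 4.
Tally weights:
  weight 0: 1 codewords.
  weight 2: 1 codewords.
  weight 3: 2 codewords.
  weight 4: 2 codewords.
  weight 5: 1 codewords.
  weight 7: 1 codewords.
Minimum distance d = smallest w > 0 with A_w > 0 = 2.
Sanity: Σ A_w = 8 = 2^3 = 8 ✓.


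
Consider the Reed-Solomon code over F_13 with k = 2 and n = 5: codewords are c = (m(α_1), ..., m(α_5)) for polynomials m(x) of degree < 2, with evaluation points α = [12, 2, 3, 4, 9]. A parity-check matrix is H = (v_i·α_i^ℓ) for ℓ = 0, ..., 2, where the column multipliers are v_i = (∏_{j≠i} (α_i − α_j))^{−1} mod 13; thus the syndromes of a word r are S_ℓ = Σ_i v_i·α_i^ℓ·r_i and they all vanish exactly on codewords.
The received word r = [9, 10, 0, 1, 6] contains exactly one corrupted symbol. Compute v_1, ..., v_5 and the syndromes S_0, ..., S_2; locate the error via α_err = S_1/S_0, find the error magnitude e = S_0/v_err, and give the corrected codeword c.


S = (5, 10, 7), error at position 2, error magnitude e = 11, c = [9, 12, 0, 1, 6].

Step 1: column multipliers v_i = (∏_{j≠i}(α_i − α_j))^{−1} mod 13.
  i = 1 (α = 12): (12−2)(12−3)(12−4)(12−9) = 10·9·8·3 = 2160 ≡ 2, so v_1 = 2^{−1} = 7 (mod 13).
  i = 2 (α = 2): (2−12)(2−3)(2−4)(2−9) = (−10)·(−1)·(−2)·(−7) = 140 ≡ 10, so v_2 = 10^{−1} = 4 (mod 13).
  i = 3 (α = 3): (3−12)(3−2)(3−4)(3−9) = (−9)·1·(−1)·(−6) = −54 ≡ 11, so v_3 = 11^{−1} = 6 (mod 13).
  i = 4 (α = 4): (4−12)(4−2)(4−3)(4−9) = (−8)·2·1·(−5) = 80 ≡ 2, so v_4 = 2^{−1} = 7 (mod 13).
  i = 5 (α = 9): (9−12)(9−2)(9−3)(9−4) = (−3)·7·6·5 = −630 ≡ 7, so v_5 = 7^{−1} = 2 (mod 13).
  v = [7, 4, 6, 7, 2].
Step 2: syndromes of r = [9, 10, 0, 1, 6] (all sums mod 13).
  S_0 = Σ v_i r_i = 7·9 + 4·10 + 6·0 + 7·1 + 2·6 = 122 ≡ 5.
  S_1 = Σ v_i α_i r_i = 7·12·9 + 4·2·10 + 6·3·0 + 7·4·1 + 2·9·6 = 972 ≡ 10.
  α_i^2 mod 13 = [1, 4, 9, 3, 3].
  S_2 = Σ v_i α_i^2 r_i = 7·1·9 + 4·4·10 + 6·9·0 + 7·3·1 + 2·3·6 = 280 ≡ 7.
  S = (5, 10, 7) ≠ 0, so r is not a codeword (an error is present).
Step 3: locate the error. For a single error e at position i, S_ℓ = v_i·e·α_i^ℓ, so α_err = S_1/S_0.
  S_0^{−1} = 5^{−1} = 8 (mod 13), so α_err = 10·8 = 80 ≡ 2 = α_2. Error position i = 2.
  Consistency check: S_2/S_1 = 7·4 = 28 ≡ 2 = α_err ✓ (single-error assumption holds).
Step 4: error magnitude e = S_0/v_2 = S_0·∏_{j≠2}(α_2 − α_j) = 5·10 = 50 ≡ 11 (mod 13).
Step 5: correct position 2: c_2 = r_2 − e = 10 − 11 ≡ 12 (mod 13). Hence c = [9, 12, 0, 1, 6].
  Check: interpolating c through the α_i gives m(x) = 10 + 1·x (degree < 2) with m(α_i) = c_i for every i, so c is indeed a codeword.


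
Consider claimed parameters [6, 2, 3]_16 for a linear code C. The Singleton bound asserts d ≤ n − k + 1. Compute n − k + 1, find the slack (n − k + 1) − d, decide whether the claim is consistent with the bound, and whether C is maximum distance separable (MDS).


Singleton RHS = n − k + 1 = 5, slack = 2, bound satisfied, not MDS.

Singleton bound: d ≤ n − k + 1.
Here n = 6, k = 2, so n − k + 1 = 5.
Given d = 3, check d ≤ 5: YES.
Slack = (n − k + 1) − d = 2.
The code is NOT MDS (slack = 2 > 0).
Description: the claimed parameters are [6, 2, 3]_16; such a code would be non-MDS.


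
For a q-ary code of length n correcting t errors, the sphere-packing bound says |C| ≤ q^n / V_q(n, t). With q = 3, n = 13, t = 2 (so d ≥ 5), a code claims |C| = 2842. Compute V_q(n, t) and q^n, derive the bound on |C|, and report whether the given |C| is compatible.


V_q(n, t) = 339, q^n = 1594323, Hamming bound = 4703, |C| = 2842 ≤ bound (satisfied).

Step 1: Compute V_q(n, t) = Σ_{j=0}^2 C(n, j) (q−1)^j.
  j = 0: C(13,0)·(2)^0 = 1·1 = 1.
  j = 1: C(13,1)·(2)^1 = 13·2 = 26.
  j = 2: C(13,2)·(2)^2 = 78·4 = 312.
  V_q(n, t) = 1 + 26 + 312 = 339.
Step 2: q^n = 3^13 = 1594323.
Step 3: Hamming bound ⌊q^n / V_q(n,t)⌋ = ⌊1594323/339⌋ = 4703.
Step 4: Compare |C| = 2842 to 4703: satisfied.
The claimed |C| lies below the Hamming bound.


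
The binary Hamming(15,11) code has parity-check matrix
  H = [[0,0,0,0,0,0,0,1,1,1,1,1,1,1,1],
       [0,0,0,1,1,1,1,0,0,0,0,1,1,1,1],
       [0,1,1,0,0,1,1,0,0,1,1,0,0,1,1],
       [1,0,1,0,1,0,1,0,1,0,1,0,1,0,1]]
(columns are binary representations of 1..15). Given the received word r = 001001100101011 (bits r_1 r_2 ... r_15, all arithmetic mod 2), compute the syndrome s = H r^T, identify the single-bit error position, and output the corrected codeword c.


s = (0, 1, 0, 1)^T, error position = 5, corrected codeword c = 001011100101011

Compute s = H r^T mod 2 one row at a time:
  s_1 = 0 + 0 + 1 + 0 + 1 + 0 + 1 + 1 = 4 ≡ 0 (mod 2).
  s_2 = 0 + 0 + 1 + 1 + 1 + 0 + 1 + 1 = 5 ≡ 1 (mod 2).
  s_3 = 0 + 1 + 1 + 1 + 1 + 0 + 1 + 1 = 6 ≡ 0 (mod 2).
  s_4 = 0 + 1 + 0 + 1 + 0 + 0 + 0 + 1 = 3 ≡ 1 (mod 2).
s = (0, 1, 0, 1)^T — this equals column 5 of H (binary 0101), so error is at position 5.
Correct: flip bit 5 of r = 001001100101011 to get c = 001011100101011.


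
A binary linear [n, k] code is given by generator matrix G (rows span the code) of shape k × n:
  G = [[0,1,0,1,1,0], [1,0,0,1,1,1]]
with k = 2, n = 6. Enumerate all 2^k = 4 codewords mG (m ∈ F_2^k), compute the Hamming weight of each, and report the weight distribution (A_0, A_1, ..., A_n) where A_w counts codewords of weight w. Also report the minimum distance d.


Weight distribution: A_0 = 1, A_3 = 2, A_4 = 1. Minimum distance d = 3.

Enumerate all 2^2 = 4 messages m ∈ F_2^2.
For each, compute codeword c = mG in F_2^6, then tally its weight.
  m = 00 → c = 000000, weight = 0.
  m = 10 → c = 010110, weight = 3.
  m = 01 → c = 100111, weight = 4.
  m = 11 → c = 110001, weight = 3.
Tally weights:
  weight 0: 1 codewords.
  weight 3: 2 codewords.
  weight 4: 1 codewords.
Minimum distance d = smallest w > 0 with A_w > 0 = 3.
Sanity: Σ A_w = 4 = 2^2 = 4 ✓.


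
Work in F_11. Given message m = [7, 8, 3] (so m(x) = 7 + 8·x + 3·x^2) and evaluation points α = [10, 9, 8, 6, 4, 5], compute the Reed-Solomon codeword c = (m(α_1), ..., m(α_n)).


c = [2, 3, 10, 9, 10, 1]

Message polynomial: m(x) = 7 + 8·x + 3·x^2 (mod 11).
For each evaluation point α_i, compute m(α_i) mod 11:
  α_1 = 10: Horner steps 3 → 5 → 2, so m(10) = 2.
  α_2 = 9: Horner steps 3 → 2 → 3, so m(9) = 3.
  α_3 = 8: Horner steps 3 → 10 → 10, so m(8) = 10.
  α_4 = 6: Horner steps 3 → 4 → 9, so m(6) = 9.
  α_5 = 4: Horner steps 3 → 9 → 10, so m(4) = 10.
  α_6 = 5: Horner steps 3 → 1 → 1, so m(5) = 1.
Codeword c = [2, 3, 10, 9, 10, 1] ∈ F_11^6.


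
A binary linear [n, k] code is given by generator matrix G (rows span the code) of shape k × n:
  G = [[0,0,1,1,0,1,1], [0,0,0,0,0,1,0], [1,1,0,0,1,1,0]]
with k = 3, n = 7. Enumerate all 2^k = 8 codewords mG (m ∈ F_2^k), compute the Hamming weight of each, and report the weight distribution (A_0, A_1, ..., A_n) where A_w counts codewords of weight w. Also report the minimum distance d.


Weight distribution: A_0 = 1, A_1 = 1, A_3 = 2, A_4 = 2, A_6 = 1, A_7 = 1. Minimum distance d = 1.

Enumerate all 2^3 = 8 messages m ∈ F_2^3.
For each, compute codeword c = mG in F_2^7, then tally its weight.
  m = 000 → c = 0000000, weight = 0.
  m = 100 → c = 0011011, weight = 4.
  m = 010 → c = 0000010, weight = 1.
  m = 110 → c = 0011001, weight = 3.
  m = 001 → c = 1100110, weight = 4.
  m = 101 → c = 1111101, weight = 6.
  m = 011 → c = 1100100, weight = 3.
  m = 111 → c = 1111111, weight = 7.
Tally weights:
  weight 0: 1 codewords.
  weight 1: 1 codewords.
  weight 3: 2 codewords.
  weight 4: 2 codewords.
  weight 6: 1 codewords.
  weight 7: 1 codewords.
Minimum distance d = smallest w > 0 with A_w > 0 = 1.
Sanity: Σ A_w = 8 = 2^3 = 8 ✓.


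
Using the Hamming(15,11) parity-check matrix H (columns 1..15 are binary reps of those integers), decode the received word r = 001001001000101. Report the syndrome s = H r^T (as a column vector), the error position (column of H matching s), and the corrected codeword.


s = (1, 1, 1, 0)^T, error position = 14, corrected codeword c = 001001001000111

Compute s = H r^T mod 2 one row at a time:
  s_1 = 0 + 1 + 0 + 0 + 0 + 1 + 0 + 1 = 3 ≡ 1 (mod 2).
  s_2 = 0 + 0 + 1 + 0 + 0 + 1 + 0 + 1 = 3 ≡ 1 (mod 2).
  s_3 = 0 + 1 + 1 + 0 + 0 + 0 + 0 + 1 = 3 ≡ 1 (mod 2).
  s_4 = 0 + 1 + 0 + 0 + 1 + 0 + 1 + 1 = 4 ≡ 0 (mod 2).
s = (1, 1, 1, 0)^T — this equals column 14 of H (binary 1110), so error is at position 14.
Correct: flip bit 14 of r = 001001001000101 to get c = 001001001000111.


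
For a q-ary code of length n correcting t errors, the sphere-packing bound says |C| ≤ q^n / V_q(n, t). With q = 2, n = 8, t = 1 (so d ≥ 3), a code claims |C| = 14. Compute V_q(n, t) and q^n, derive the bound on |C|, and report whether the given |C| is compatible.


V_q(n, t) = 9, q^n = 256, Hamming bound = 28, |C| = 14 ≤ bound (satisfied).

Step 1: Compute V_q(n, t) = Σ_{j=0}^1 C(n, j) (q−1)^j.
  j = 0: C(8,0)·(1)^0 = 1·1 = 1.
  j = 1: C(8,1)·(1)^1 = 8·1 = 8.
  V_q(n, t) = 1 + 8 = 9.
Step 2: q^n = 2^8 = 256.
Step 3: Hamming bound ⌊q^n / V_q(n,t)⌋ = ⌊256/9⌋ = 28.
Step 4: Compare |C| = 14 to 28: satisfied.
The claimed |C| lies below the Hamming bound.


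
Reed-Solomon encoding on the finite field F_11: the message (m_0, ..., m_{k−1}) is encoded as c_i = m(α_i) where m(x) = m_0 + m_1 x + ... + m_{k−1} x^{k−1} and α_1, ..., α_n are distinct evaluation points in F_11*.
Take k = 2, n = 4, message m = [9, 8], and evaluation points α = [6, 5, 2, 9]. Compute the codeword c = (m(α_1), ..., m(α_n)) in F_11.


c = [2, 5, 3, 4]

Message polynomial: m(x) = 9 + 8·x (mod 11).
For each evaluation point α_i, compute m(α_i) mod 11:
  α_1 = 6: Horner steps 8 → 2, so m(6) = 2.
  α_2 = 5: Horner steps 8 → 5, so m(5) = 5.
  α_3 = 2: Horner steps 8 → 3, so m(2) = 3.
  α_4 = 9: Horner steps 8 → 4, so m(9) = 4.
Codeword c = [2, 5, 3, 4] ∈ F_11^4.


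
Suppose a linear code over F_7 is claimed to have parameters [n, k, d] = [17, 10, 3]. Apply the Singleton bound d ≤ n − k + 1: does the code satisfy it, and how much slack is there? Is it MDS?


Singleton RHS = n − k + 1 = 8, slack = 5, bound satisfied, not MDS.

Singleton bound: d ≤ n − k + 1.
Here n = 17, k = 10, so n − k + 1 = 8.
Given d = 3, check d ≤ 8: YES.
Slack = (n − k + 1) − d = 5.
The code is NOT MDS (slack = 5 > 0).
Description: the claimed parameters are [17, 10, 3]_7; such a code would be non-MDS.


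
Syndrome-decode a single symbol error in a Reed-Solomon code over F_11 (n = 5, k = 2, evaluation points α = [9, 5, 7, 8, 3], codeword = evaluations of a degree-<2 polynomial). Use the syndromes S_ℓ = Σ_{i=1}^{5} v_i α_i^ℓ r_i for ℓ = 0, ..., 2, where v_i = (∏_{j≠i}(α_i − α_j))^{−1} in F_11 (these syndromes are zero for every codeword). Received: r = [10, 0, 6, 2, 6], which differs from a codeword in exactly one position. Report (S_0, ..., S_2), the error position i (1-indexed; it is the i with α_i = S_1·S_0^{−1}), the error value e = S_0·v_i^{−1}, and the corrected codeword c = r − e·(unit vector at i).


S = (9, 8, 1), error at position 3, error magnitude e = 1, c = [10, 0, 5, 2, 6].

Step 1: column multipliers v_i = (∏_{j≠i}(α_i − α_j))^{−1} mod 11.
  i = 1 (α = 9): (9−5)(9−7)(9−8)(9−3) = 4·2·1·6 = 48 ≡ 4, so v_1 = 4^{−1} = 3 (mod 11).
  i = 2 (α = 5): (5−9)(5−7)(5−8)(5−3) = (−4)·(−2)·(−3)·2 = −48 ≡ 7, so v_2 = 7^{−1} = 8 (mod 11).
  i = 3 (α = 7): (7−9)(7−5)(7−8)(7−3) = (−2)·2·(−1)·4 = 16 ≡ 5, so v_3 = 5^{−1} = 9 (mod 11).
  i = 4 (α = 8): (8−9)(8−5)(8−7)(8−3) = (−1)·3·1·5 = −15 ≡ 7, so v_4 = 7^{−1} = 8 (mod 11).
  i = 5 (α = 3): (3−9)(3−5)(3−7)(3−8) = (−6)·(−2)·(−4)·(−5) = 240 ≡ 9, so v_5 = 9^{−1} = 5 (mod 11).
  v = [3, 8, 9, 8, 5].
Step 2: syndromes of r = [10, 0, 6, 2, 6] (all sums mod 11).
  S_0 = Σ v_i r_i = 3·10 + 8·0 + 9·6 + 8·2 + 5·6 = 130 ≡ 9.
  S_1 = Σ v_i α_i r_i = 3·9·10 + 8·5·0 + 9·7·6 + 8·8·2 + 5·3·6 = 866 ≡ 8.
  α_i^2 mod 11 = [4, 3, 5, 9, 9].
  S_2 = Σ v_i α_i^2 r_i = 3·4·10 + 8·3·0 + 9·5·6 + 8·9·2 + 5·9·6 = 804 ≡ 1.
  S = (9, 8, 1) ≠ 0, so r is not a codeword (an error is present).
Step 3: locate the error. For a single error e at position i, S_ℓ = v_i·e·α_i^ℓ, so α_err = S_1/S_0.
  S_0^{−1} = 9^{−1} = 5 (mod 11), so α_err = 8·5 = 40 ≡ 7 = α_3. Error position i = 3.
  Consistency check: S_2/S_1 = 1·7 = 7 ≡ 7 = α_err ✓ (single-error assumption holds).
Step 4: error magnitude e = S_0/v_3 = S_0·∏_{j≠3}(α_3 − α_j) = 9·5 = 45 ≡ 1 (mod 11).
Step 5: correct position 3: c_3 = r_3 − e = 6 − 1 ≡ 5 (mod 11). Hence c = [10, 0, 5, 2, 6].
  Check: interpolating c through the α_i gives m(x) = 4 + 8·x (degree < 2) with m(α_i) = c_i for every i, so c is indeed a codeword.


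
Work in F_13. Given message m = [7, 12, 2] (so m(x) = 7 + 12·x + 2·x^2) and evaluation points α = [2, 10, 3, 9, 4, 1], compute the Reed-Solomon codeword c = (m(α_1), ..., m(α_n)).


c = [0, 2, 9, 4, 9, 8]

Message polynomial: m(x) = 7 + 12·x + 2·x^2 (mod 13).
For each evaluation point α_i, compute m(α_i) mod 13:
  α_1 = 2: Horner steps 2 → 3 → 0, so m(2) = 0.
  α_2 = 10: Horner steps 2 → 6 → 2, so m(10) = 2.
  α_3 = 3: Horner steps 2 → 5 → 9, so m(3) = 9.
  α_4 = 9: Horner steps 2 → 4 → 4, so m(9) = 4.
  α_5 = 4: Horner steps 2 → 7 → 9, so m(4) = 9.
  α_6 = 1: Horner steps 2 → 1 → 8, so m(1) = 8.
Codeword c = [0, 2, 9, 4, 9, 8] ∈ F_13^6.


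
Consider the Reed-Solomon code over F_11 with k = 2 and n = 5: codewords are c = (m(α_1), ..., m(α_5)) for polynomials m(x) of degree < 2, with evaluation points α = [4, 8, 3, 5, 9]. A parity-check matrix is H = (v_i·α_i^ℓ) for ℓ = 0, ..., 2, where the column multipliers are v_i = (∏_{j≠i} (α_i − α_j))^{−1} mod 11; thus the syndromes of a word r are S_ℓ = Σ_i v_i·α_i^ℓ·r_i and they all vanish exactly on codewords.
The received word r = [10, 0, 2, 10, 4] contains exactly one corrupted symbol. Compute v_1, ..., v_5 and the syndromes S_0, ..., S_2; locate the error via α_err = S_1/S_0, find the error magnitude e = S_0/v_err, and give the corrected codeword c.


S = (2, 8, 10), error at position 1, error magnitude e = 4, c = [6, 0, 2, 10, 4].

Step 1: column multipliers v_i = (∏_{j≠i}(α_i − α_j))^{−1} mod 11.
  i = 1 (α = 4): (4−8)(4−3)(4−5)(4−9) = (−4)·1·(−1)·(−5) = −20 ≡ 2, so v_1 = 2^{−1} = 6 (mod 11).
  i = 2 (α = 8): (8−4)(8−3)(8−5)(8−9) = 4·5·3·(−1) = −60 ≡ 6, so v_2 = 6^{−1} = 2 (mod 11).
  i = 3 (α = 3): (3−4)(3−8)(3−5)(3−9) = (−1)·(−5)·(−2)·(−6) = 60 ≡ 5, so v_3 = 5^{−1} = 9 (mod 11).
  i = 4 (α = 5): (5−4)(5−8)(5−3)(5−9) = 1·(−3)·2·(−4) = 24 ≡ 2, so v_4 = 2^{−1} = 6 (mod 11).
  i = 5 (α = 9): (9−4)(9−8)(9−3)(9−5) = 5·1·6·4 = 120 ≡ 10, so v_5 = 10^{−1} = 10 (mod 11).
  v = [6, 2, 9, 6, 10].
Step 2: syndromes of r = [10, 0, 2, 10, 4] (all sums mod 11).
  S_0 = Σ v_i r_i = 6·10 + 2·0 + 9·2 + 6·10 + 10·4 = 178 ≡ 2.
  S_1 = Σ v_i α_i r_i = 6·4·10 + 2·8·0 + 9·3·2 + 6·5·10 + 10·9·4 = 954 ≡ 8.
  α_i^2 mod 11 = [5, 9, 9, 3, 4].
  S_2 = Σ v_i α_i^2 r_i = 6·5·10 + 2·9·0 + 9·9·2 + 6·3·10 + 10·4·4 = 802 ≡ 10.
  S = (2, 8, 10) ≠ 0, so r is not a codeword (an error is present).
Step 3: locate the error. For a single error e at position i, S_ℓ = v_i·e·α_i^ℓ, so α_err = S_1/S_0.
  S_0^{−1} = 2^{−1} = 6 (mod 11), so α_err = 8·6 = 48 ≡ 4 = α_1. Error position i = 1.
  Consistency check: S_2/S_1 = 10·7 = 70 ≡ 4 = α_err ✓ (single-error assumption holds).
Step 4: error magnitude e = S_0/v_1 = S_0·∏_{j≠1}(α_1 − α_j) = 2·2 = 4 ≡ 4 (mod 11).
Step 5: correct position 1: c_1 = r_1 − e = 10 − 4 ≡ 6 (mod 11). Hence c = [6, 0, 2, 10, 4].
  Check: interpolating c through the α_i gives m(x) = 1 + 4·x (degree < 2) with m(α_i) = c_i for every i, so c is indeed a codeword.


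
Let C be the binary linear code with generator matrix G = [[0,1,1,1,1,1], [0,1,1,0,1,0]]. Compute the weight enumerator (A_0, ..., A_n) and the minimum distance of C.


Weight distribution: A_0 = 1, A_2 = 1, A_3 = 1, A_5 = 1. Minimum distance d = 2.

Enumerate all 2^2 = 4 messages m ∈ F_2^2.
For each, compute codeword c = mG in F_2^6, then tally its weight.
  m = 00 → c = 000000, weight = 0.
  m = 10 → c = 011111, weight = 5.
  m = 01 → c = 011010, weight = 3.
  m = 11 → c = 000101, weight = 2.
Tally weights:
  weight 0: 1 codewords.
  weight 2: 1 codewords.
  weight 3: 1 codewords.
  weight 5: 1 codewords.
Minimum distance d = smallest w > 0 with A_w > 0 = 2.
Sanity: Σ A_w = 4 = 2^2 = 4 ✓.


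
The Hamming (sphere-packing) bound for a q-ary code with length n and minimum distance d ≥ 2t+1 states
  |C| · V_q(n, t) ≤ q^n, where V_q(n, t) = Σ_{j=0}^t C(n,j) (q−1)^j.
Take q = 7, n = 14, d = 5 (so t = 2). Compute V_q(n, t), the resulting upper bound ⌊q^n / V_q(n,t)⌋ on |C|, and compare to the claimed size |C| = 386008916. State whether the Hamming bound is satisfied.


V_q(n, t) = 3361, q^n = 678223072849, Hamming bound = 201792047, |C| = 386008916 > bound (violated).

Step 1: Compute V_q(n, t) = Σ_{j=0}^2 C(n, j) (q−1)^j.
  j = 0: C(14,0)·(6)^0 = 1·1 = 1.
  j = 1: C(14,1)·(6)^1 = 14·6 = 84.
  j = 2: C(14,2)·(6)^2 = 91·36 = 3276.
  V_q(n, t) = 1 + 84 + 3276 = 3361.
Step 2: q^n = 7^14 = 678223072849.
Step 3: Hamming bound ⌊q^n / V_q(n,t)⌋ = ⌊678223072849/3361⌋ = 201792047.
Step 4: Compare |C| = 386008916 to 201792047: violated.
The claimed |C| lies above the Hamming bound, so no 7-ary code of length 14 with d ≥ 5 can have 386008916 codewords.


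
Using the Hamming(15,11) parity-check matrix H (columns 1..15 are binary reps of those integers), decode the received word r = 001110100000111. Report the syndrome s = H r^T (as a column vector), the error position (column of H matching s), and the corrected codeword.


s = (1, 0, 0, 1)^T, error position = 9, corrected codeword c = 001110101000111

Compute s = H r^T mod 2 one row at a time:
  s_1 = 0 + 0 + 0 + 0 + 0 + 1 + 1 + 1 = 3 ≡ 1 (mod 2).
  s_2 = 1 + 1 + 0 + 1 + 0 + 1 + 1 + 1 = 6 ≡ 0 (mod 2).
  s_3 = 0 + 1 + 0 + 1 + 0 + 0 + 1 + 1 = 4 ≡ 0 (mod 2).
  s_4 = 0 + 1 + 1 + 1 + 0 + 0 + 1 + 1 = 5 ≡ 1 (mod 2).
s = (1, 0, 0, 1)^T — this equals column 9 of H (binary 1001), so error is at position 9.
Correct: flip bit 9 of r = 001110100000111 to get c = 001110101000111.


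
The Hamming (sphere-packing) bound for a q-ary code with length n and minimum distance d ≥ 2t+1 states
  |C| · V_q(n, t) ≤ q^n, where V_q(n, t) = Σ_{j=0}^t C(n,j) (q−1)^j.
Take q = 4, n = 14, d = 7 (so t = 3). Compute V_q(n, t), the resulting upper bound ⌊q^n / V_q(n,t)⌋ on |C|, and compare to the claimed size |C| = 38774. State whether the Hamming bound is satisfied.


V_q(n, t) = 10690, q^n = 268435456, Hamming bound = 25110, |C| = 38774 > bound (violated).

Step 1: Compute V_q(n, t) = Σ_{j=0}^3 C(n, j) (q−1)^j.
  j = 0: C(14,0)·(3)^0 = 1·1 = 1.
  j = 1: C(14,1)·(3)^1 = 14·3 = 42.
  j = 2: C(14,2)·(3)^2 = 91·9 = 819.
  j = 3: C(14,3)·(3)^3 = 364·27 = 9828.
  V_q(n, t) = 1 + 42 + 819 + 9828 = 10690.
Step 2: q^n = 4^14 = 268435456.
Step 3: Hamming bound ⌊q^n / V_q(n,t)⌋ = ⌊268435456/10690⌋ = 25110.
Step 4: Compare |C| = 38774 to 25110: violated.
The claimed |C| lies above the Hamming bound, so no 4-ary code of length 14 with d ≥ 7 can have 38774 codewords.
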